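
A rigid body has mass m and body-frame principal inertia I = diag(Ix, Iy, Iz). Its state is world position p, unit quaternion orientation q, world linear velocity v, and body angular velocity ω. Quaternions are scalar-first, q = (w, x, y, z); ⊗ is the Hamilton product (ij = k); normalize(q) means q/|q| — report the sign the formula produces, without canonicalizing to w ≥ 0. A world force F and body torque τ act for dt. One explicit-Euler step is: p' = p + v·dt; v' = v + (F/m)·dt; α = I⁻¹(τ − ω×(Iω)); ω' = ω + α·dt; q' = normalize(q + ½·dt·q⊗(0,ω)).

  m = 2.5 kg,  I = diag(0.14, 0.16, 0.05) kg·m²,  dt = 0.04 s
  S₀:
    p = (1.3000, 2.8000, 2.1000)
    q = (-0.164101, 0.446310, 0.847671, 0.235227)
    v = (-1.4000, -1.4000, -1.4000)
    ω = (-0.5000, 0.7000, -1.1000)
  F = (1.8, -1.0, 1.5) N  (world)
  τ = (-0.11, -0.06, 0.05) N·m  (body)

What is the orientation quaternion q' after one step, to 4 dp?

q' = (-0.1663, 0.4258, 0.8525, 0.2535)

Hamilton product q⊗(0,ω) = (-0.1114650, -1.0150465, 0.2584568, 0.9167636)
q' = normalize(q + ½dt·q⊗(0,ω)) = (-0.1663, 0.4258, 0.8525, 0.2535)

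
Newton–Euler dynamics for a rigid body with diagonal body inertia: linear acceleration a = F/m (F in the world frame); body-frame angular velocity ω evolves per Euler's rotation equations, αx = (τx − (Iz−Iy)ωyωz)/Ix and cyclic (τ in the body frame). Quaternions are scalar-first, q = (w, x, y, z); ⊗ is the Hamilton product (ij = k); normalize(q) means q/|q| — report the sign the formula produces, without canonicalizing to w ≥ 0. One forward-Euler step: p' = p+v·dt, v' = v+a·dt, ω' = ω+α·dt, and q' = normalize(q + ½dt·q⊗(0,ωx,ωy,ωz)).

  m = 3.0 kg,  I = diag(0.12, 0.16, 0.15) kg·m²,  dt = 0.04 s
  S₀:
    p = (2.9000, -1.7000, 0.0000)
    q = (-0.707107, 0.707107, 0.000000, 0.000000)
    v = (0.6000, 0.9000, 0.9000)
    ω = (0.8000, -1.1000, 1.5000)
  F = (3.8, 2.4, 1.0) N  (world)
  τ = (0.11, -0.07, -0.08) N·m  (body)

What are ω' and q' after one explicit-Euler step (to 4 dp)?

ω' = (0.8312, -1.1085, 1.4881)
q' = (-0.7178, 0.6952, -0.0057, -0.0367)

(τ − ω×Iω)/I = (0.7792, -0.2125, -0.2987)
ω + α·dt = (0.8312, -1.1085, 1.4881)
Hamilton product q⊗(0,ω) = (-0.5656856, -0.5656856, -0.2828428, -1.8384782)
q + ½dt·q⊗(0,ω), renormalized = (-0.7178, 0.6952, -0.0057, -0.0367)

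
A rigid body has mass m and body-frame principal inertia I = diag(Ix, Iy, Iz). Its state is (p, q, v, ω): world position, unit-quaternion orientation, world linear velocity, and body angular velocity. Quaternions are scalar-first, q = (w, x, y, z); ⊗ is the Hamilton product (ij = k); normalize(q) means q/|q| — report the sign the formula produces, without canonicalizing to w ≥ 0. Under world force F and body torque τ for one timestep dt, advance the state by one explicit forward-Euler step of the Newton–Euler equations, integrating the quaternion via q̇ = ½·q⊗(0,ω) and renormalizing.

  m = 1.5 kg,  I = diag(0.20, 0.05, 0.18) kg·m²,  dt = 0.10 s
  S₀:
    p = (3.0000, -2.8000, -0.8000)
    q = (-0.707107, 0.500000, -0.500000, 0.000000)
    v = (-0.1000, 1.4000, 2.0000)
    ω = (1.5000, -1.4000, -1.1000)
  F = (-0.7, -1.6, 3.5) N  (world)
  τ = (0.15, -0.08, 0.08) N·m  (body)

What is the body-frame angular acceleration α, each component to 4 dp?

precession coupling ω×(Iω) = (0.2002, -0.0330, 0.3150)
(τ − ω×Iω)/I = (-0.2510, -0.9400, -1.3056)

α = (-0.2510, -0.9400, -1.3056)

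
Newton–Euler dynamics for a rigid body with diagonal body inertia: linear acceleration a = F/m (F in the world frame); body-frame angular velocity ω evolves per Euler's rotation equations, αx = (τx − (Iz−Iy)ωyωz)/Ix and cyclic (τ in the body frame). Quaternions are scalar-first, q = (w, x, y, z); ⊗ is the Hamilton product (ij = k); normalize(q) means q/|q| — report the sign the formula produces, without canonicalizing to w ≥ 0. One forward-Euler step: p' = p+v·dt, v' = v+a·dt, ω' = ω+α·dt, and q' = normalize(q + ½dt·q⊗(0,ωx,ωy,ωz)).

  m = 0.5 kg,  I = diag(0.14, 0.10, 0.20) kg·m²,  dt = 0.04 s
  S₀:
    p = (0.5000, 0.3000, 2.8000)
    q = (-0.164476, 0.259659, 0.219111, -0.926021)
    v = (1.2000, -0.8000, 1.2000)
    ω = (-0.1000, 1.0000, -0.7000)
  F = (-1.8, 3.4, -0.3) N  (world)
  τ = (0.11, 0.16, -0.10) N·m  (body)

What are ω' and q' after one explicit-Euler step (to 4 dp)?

gyro term ω×Iω = (-0.0700, -0.0042, 0.0040)
angular accel α = (1.2857, 1.6420, -0.5200)
new body rate ω' = (-0.0486, 1.0657, -0.7208)
Hamilton product q⊗(0,ω) = (-0.8413598, 0.7890909, 0.1098874, 0.3967033)
q' = normalize(q + ½dt·q⊗(0,ω)) = (-0.1812, 0.2754, 0.2212, -0.9178)

ω' = (-0.0486, 1.0657, -0.7208)
q' = (-0.1812, 0.2754, 0.2212, -0.9178)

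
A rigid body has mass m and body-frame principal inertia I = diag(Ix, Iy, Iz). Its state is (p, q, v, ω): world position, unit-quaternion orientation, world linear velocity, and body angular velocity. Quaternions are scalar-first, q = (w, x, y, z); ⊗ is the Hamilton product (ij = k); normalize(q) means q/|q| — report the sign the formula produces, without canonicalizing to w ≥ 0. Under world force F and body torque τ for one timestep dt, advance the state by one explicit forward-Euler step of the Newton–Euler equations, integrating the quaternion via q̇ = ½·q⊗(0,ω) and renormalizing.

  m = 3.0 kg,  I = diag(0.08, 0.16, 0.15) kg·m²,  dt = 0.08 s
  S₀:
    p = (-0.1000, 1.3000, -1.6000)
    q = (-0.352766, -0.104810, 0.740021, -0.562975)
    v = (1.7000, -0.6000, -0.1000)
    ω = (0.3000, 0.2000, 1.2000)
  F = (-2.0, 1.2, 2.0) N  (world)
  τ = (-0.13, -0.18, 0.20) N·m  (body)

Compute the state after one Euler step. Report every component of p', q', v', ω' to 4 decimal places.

angular accel α = (-1.5950, -0.9675, 1.3013)
new body rate ω' = (0.1724, 0.1226, 1.3041)
Hamilton product q⊗(0,ω) = (0.5590088, 0.8947904, -0.1136737, -0.6662875)
updated quaternion q' = (-0.3300, -0.0689, 0.7346, -0.5889)
linear accel F/m = (-0.6667, 0.4000, 0.6667)
p + v·dt = (0.0360, 1.2520, -1.6080)
v' = v + a·dt = (1.6467, -0.5680, -0.0467)

p' = (0.0360, 1.2520, -1.6080)
q' = (-0.3300, -0.0689, 0.7346, -0.5889)
v' = (1.6467, -0.5680, -0.0467)
ω' = (0.1724, 0.1226, 1.3041)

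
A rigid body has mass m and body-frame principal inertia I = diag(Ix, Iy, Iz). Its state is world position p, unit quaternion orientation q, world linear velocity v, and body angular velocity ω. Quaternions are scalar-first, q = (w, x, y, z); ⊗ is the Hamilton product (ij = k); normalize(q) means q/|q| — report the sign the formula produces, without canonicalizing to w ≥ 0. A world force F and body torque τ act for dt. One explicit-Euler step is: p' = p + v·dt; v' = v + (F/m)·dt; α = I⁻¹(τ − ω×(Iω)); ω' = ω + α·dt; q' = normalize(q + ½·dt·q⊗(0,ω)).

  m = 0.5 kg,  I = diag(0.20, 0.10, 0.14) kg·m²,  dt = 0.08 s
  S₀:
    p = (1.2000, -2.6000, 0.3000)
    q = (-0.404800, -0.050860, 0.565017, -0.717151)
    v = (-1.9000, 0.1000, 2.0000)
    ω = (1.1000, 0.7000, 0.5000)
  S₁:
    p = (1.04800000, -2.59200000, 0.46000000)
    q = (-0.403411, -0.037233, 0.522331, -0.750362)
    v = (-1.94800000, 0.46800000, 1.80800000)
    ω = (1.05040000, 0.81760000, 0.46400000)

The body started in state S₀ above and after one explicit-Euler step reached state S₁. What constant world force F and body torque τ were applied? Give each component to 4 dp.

ω₁ − ω₀ = (-0.04960000, 0.11760000, -0.03600000)
applied torque τ = (-0.1100, 0.1800, -0.1400)
Δv = v₁−v₀ = (-0.04800000, 0.36800000, -0.19200000)
F = m·Δv/dt = (-0.3000, 2.3000, -1.2000)

F = (-0.3000, 2.3000, -1.2000)
τ = (-0.1100, 0.1800, -0.1400)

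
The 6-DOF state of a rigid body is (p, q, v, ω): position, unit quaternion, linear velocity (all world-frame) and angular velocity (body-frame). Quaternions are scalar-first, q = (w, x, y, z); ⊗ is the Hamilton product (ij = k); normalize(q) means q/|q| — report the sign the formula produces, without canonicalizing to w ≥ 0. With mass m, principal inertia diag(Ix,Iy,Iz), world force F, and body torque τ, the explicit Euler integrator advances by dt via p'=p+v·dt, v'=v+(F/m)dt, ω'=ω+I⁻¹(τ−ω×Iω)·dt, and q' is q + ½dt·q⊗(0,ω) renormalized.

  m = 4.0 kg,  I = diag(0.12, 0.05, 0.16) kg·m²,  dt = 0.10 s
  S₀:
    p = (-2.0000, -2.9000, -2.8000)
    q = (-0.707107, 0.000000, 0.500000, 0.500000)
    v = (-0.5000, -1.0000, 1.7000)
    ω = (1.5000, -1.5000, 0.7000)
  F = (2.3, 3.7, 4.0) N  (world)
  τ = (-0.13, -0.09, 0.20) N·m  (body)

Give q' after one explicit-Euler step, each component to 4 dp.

q' = (-0.6829, 0.0020, 0.5869, 0.4350)

Hamilton product q⊗(0,ω) = (0.4000000, 0.0393395, 1.8106605, -1.2449749)
q + ½dt·q⊗(0,ω), renormalized = (-0.6829, 0.0020, 0.5869, 0.4350)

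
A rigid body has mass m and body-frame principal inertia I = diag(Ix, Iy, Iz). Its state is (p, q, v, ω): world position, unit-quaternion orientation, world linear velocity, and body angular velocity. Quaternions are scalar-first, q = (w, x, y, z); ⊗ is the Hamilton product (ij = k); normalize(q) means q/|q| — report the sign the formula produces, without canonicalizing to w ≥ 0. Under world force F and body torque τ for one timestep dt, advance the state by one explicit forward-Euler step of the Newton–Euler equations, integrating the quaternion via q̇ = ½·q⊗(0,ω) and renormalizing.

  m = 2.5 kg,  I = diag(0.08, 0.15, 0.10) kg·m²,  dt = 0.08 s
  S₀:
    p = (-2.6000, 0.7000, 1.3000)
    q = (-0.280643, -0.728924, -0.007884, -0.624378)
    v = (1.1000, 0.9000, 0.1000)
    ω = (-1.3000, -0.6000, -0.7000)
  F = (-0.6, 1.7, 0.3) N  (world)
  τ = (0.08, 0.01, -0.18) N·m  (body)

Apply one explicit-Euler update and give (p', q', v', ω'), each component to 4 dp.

gyro term ω×Iω = (-0.0210, -0.0182, 0.0546)
α = I⁻¹(τ − ω×Iω) = (1.2625, 0.1880, -2.3460)
ω + α·dt = (-1.1990, -0.5850, -0.8877)
Hamilton product q⊗(0,ω) = (-1.3893962, -0.0042721, 0.4698304, 0.6235553)
q' = normalize(q + ½dt·q⊗(0,ω)) = (-0.3355, -0.7276, 0.0109, -0.5982)
p + v·dt = (-2.5120, 0.7720, 1.3080)
v' = v + a·dt = (1.0808, 0.9544, 0.1096)

p' = (-2.5120, 0.7720, 1.3080)
q' = (-0.3355, -0.7276, 0.0109, -0.5982)
v' = (1.0808, 0.9544, 0.1096)
ω' = (-1.1990, -0.5850, -0.8877)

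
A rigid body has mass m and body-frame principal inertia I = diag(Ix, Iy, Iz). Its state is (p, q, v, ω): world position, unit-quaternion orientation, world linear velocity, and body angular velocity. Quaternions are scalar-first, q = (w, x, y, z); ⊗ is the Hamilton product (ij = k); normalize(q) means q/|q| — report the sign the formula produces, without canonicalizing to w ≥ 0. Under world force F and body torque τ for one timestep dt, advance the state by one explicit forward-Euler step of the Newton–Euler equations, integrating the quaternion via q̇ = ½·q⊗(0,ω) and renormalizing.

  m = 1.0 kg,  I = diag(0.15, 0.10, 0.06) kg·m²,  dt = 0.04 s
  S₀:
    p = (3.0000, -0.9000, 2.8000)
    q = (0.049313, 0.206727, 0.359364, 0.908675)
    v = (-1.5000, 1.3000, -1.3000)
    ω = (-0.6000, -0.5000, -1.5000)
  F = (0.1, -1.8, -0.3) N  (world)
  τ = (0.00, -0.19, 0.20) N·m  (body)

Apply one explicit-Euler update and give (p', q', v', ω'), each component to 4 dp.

gyro term ω×Iω = (-0.0300, 0.0810, -0.0150)
(τ − ω×Iω)/I = (0.2000, -2.7100, 3.5833)
new body rate ω' = (-0.5920, -0.6084, -1.3567)
Hamilton product q⊗(0,ω) = (1.6667307, -0.1142963, -0.2597710, 0.0382854)
updated quaternion q' = (0.0826, 0.2043, 0.3540, 0.9089)
p' = p + v·dt = (2.9400, -0.8480, 2.7480)
v + (F/m)dt = (-1.4960, 1.2280, -1.3120)

p' = (2.9400, -0.8480, 2.7480)
q' = (0.0826, 0.2043, 0.3540, 0.9089)
v' = (-1.4960, 1.2280, -1.3120)
ω' = (-0.5920, -0.6084, -1.3567)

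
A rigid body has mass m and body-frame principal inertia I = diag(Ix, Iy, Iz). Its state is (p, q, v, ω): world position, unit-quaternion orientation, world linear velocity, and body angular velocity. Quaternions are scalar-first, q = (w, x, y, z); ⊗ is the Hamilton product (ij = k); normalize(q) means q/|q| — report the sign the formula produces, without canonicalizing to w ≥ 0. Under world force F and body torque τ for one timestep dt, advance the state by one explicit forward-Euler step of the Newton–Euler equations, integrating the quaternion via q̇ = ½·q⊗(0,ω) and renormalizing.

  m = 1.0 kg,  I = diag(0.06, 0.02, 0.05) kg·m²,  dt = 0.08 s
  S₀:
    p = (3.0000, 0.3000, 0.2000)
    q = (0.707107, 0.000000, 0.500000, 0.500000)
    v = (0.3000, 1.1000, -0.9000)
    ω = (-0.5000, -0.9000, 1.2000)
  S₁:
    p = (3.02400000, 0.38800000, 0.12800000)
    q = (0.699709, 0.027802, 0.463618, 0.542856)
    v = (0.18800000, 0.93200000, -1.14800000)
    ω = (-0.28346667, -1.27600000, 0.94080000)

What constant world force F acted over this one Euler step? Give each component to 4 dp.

F = (-1.4000, -2.1000, -3.1000)

Δv = v₁−v₀ = (-0.11200000, -0.16800000, -0.24800000)
m·(v₁−v₀)/dt = (-1.4000, -2.1000, -3.1000)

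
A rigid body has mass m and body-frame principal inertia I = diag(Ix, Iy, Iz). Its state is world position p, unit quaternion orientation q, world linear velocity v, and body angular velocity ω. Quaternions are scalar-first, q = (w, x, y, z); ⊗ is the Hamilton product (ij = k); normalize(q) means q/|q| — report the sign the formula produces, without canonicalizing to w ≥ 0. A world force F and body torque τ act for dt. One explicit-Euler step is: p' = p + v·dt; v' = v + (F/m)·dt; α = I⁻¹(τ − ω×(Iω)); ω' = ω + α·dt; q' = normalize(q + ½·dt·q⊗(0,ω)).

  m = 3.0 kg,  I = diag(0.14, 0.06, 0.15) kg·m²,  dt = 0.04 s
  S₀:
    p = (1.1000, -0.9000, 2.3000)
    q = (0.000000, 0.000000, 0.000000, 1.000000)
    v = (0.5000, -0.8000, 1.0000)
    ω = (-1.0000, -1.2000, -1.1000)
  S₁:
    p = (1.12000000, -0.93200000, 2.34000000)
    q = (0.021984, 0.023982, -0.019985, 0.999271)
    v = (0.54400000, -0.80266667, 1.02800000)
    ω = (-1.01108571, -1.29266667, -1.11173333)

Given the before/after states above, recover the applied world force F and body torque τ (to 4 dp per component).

F = (3.3000, -0.2000, 2.1000)
τ = (0.0800, -0.1500, -0.1400)

v₁ − v₀ = (0.04400000, -0.00266667, 0.02800000)
F = m·Δv/dt = (3.3000, -0.2000, 2.1000)
Δω = ω₁−ω₀ = (-0.01108571, -0.09266667, -0.01173333)
ω₀×(Iω₀) = (0.1188, -0.0110, -0.0960)
I·α + gyro = (0.0800, -0.1500, -0.1400)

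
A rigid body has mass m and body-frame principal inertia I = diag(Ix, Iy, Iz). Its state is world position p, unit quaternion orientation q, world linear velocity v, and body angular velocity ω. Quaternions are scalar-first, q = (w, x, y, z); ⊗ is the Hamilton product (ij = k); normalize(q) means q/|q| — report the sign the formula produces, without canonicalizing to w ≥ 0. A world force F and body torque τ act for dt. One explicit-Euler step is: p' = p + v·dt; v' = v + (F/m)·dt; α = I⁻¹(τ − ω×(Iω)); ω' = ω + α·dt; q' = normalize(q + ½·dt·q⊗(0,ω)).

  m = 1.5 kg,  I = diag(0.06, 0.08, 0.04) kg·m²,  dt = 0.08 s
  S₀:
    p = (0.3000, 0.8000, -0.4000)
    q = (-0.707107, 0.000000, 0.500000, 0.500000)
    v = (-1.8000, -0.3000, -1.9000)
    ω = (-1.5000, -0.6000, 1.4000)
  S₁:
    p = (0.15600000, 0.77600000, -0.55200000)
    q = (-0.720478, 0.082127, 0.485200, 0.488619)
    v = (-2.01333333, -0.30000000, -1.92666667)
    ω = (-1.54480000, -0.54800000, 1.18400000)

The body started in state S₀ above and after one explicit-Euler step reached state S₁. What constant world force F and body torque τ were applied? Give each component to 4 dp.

F = (-4.0000, 0.0000, -0.5000)
τ = (0.0000, 0.0100, -0.0900)

Δω = ω₁−ω₀ = (-0.04480000, 0.05200000, -0.21600000)
I·α + gyro = (0.0000, 0.0100, -0.0900)
v₁ − v₀ = (-0.21333333, 0.00000000, -0.02666667)
F = m·Δv/dt = (-4.0000, 0.0000, -0.5000)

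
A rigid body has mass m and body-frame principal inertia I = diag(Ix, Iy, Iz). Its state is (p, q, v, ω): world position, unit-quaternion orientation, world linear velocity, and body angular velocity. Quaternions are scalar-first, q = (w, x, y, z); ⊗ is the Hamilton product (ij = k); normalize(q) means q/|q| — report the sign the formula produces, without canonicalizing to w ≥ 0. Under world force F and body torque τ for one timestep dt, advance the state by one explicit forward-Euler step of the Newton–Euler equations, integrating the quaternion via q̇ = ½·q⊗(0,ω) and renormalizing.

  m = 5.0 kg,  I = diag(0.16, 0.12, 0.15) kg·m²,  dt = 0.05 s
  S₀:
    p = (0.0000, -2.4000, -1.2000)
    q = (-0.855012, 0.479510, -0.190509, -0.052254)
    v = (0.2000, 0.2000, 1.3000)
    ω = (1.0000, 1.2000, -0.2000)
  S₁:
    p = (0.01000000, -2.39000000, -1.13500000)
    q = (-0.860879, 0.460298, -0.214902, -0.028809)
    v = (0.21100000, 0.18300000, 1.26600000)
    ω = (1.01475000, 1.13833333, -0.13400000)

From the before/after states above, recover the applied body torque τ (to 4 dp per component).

Δω = ω₁−ω₀ = (0.01475000, -0.06166667, 0.06600000)
I·α + gyro = (0.0400, -0.1500, 0.1500)

τ = (0.0400, -0.1500, 0.1500)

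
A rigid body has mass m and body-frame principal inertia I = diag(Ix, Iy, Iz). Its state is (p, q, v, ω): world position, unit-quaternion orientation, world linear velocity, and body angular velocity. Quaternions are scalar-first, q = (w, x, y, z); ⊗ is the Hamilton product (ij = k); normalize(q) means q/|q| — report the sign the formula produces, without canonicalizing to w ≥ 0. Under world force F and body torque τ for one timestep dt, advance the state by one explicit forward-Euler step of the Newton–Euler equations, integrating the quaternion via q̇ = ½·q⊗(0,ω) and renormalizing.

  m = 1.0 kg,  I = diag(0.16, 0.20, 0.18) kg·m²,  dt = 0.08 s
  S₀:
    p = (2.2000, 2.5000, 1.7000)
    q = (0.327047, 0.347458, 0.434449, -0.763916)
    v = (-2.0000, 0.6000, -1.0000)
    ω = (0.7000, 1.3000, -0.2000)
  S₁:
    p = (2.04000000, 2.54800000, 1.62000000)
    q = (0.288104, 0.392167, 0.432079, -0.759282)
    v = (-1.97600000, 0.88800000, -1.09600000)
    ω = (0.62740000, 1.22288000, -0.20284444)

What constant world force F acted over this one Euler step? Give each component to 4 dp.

velocity change Δv = (0.02400000, 0.28800000, -0.09600000)
m·(v₁−v₀)/dt = (0.3000, 3.6000, -1.2000)

F = (0.3000, 3.6000, -1.2000)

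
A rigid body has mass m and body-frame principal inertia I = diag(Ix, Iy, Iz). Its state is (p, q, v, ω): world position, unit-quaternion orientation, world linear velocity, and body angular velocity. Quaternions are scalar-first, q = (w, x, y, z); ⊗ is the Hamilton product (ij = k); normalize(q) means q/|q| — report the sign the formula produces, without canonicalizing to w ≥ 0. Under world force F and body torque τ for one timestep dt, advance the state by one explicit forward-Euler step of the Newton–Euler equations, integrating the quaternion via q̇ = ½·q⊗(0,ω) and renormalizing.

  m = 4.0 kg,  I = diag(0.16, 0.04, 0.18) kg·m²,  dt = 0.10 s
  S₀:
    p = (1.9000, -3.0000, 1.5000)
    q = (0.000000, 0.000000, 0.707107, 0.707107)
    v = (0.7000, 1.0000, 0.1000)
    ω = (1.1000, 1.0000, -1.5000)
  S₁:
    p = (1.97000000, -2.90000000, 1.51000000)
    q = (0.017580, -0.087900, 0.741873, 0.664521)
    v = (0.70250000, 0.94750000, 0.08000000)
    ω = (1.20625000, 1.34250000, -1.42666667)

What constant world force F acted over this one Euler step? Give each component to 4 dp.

velocity change Δv = (0.00250000, -0.05250000, -0.02000000)
applied force F = (0.1000, -2.1000, -0.8000)

F = (0.1000, -2.1000, -0.8000)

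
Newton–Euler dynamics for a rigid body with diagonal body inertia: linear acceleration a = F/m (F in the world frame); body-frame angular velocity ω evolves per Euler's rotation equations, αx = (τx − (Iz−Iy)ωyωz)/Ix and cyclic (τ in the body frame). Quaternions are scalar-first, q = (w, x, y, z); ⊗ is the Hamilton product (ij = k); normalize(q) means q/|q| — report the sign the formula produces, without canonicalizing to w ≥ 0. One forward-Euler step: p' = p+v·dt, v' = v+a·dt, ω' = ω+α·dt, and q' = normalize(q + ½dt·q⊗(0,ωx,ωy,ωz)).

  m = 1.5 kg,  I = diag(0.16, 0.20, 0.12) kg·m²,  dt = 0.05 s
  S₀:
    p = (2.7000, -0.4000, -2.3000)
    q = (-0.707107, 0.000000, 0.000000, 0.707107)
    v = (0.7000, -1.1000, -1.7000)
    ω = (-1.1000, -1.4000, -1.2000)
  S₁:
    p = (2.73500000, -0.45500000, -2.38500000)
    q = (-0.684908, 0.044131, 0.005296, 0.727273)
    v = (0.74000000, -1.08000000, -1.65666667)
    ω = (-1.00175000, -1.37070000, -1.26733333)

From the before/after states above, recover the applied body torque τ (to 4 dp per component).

Δω = ω₁−ω₀ = (0.09825000, 0.02930000, -0.06733333)
gyro term ω₀×Iω₀ = (-0.1344, 0.0528, 0.0616)
τ = I·(Δω/dt) + ω₀×(Iω₀) = (0.1800, 0.1700, -0.1000)

τ = (0.1800, 0.1700, -0.1000)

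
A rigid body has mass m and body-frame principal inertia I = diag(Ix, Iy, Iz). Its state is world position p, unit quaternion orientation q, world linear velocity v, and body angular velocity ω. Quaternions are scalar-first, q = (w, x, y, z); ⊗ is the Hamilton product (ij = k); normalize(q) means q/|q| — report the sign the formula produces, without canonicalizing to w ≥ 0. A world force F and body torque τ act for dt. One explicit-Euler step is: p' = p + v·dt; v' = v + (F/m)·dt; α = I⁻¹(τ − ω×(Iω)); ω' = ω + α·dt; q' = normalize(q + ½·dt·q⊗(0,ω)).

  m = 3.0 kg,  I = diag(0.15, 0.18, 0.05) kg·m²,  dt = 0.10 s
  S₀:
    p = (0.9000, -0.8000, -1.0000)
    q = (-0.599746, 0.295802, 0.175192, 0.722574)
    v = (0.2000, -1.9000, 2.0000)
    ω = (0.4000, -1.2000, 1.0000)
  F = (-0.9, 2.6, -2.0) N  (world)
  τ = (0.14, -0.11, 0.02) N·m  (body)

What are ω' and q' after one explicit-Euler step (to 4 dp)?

α = I⁻¹(τ − ω×Iω) = (-0.1067, -0.8333, 0.6880)
ω + α·dt = (0.3893, -1.2833, 1.0688)
Hamilton product q⊗(0,ω) = (-0.6306644, 0.8023824, 0.7129228, -1.0247852)
q' = normalize(q + ½dt·q⊗(0,ω)) = (-0.6292, 0.3348, 0.2102, 0.6692)

ω' = (0.3893, -1.2833, 1.0688)
q' = (-0.6292, 0.3348, 0.2102, 0.6692)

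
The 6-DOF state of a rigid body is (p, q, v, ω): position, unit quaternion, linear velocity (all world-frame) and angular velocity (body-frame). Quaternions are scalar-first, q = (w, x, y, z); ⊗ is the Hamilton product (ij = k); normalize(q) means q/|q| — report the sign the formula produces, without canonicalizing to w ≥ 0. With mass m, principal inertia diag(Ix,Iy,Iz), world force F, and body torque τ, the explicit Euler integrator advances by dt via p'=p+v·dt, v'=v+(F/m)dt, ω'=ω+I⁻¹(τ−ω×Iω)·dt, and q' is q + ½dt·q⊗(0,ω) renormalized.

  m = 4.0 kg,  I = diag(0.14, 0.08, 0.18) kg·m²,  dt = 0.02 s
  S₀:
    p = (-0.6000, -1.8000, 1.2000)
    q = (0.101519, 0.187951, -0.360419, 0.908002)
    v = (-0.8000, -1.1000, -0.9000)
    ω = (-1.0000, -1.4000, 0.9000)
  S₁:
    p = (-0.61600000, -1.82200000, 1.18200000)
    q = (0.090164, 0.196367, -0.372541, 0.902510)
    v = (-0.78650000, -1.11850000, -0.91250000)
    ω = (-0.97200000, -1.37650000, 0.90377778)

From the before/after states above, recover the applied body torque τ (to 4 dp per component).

rate change Δω = (0.02800000, 0.02350000, 0.00377778)
ω₀×(Iω₀) = (-0.1260, 0.0360, -0.0840)
applied torque τ = (0.0700, 0.1300, -0.0500)

τ = (0.0700, 0.1300, -0.0500)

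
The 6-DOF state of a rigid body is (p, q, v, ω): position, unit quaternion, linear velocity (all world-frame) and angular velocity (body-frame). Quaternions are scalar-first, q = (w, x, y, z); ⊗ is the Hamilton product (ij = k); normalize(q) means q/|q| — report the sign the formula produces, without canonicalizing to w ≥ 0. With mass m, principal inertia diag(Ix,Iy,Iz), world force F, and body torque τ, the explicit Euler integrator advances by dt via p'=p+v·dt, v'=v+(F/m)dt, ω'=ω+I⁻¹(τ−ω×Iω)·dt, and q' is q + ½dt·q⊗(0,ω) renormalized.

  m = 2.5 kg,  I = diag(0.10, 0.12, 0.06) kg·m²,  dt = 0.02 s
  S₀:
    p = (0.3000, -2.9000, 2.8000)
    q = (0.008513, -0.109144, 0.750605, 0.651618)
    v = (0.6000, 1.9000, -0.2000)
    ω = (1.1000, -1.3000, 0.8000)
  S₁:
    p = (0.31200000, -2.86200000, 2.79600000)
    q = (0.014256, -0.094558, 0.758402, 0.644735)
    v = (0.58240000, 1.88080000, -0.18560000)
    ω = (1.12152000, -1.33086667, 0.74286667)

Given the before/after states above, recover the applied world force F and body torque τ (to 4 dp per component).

Δω = ω₁−ω₀ = (0.02152000, -0.03086667, -0.05713333)
gyro term ω₀×Iω₀ = (0.0624, 0.0352, -0.0286)
applied torque τ = (0.1700, -0.1500, -0.2000)
Δv = v₁−v₀ = (-0.01760000, -0.01920000, 0.01440000)
F = m·Δv/dt = (-2.2000, -2.4000, 1.8000)

F = (-2.2000, -2.4000, 1.8000)
τ = (0.1700, -0.1500, -0.2000)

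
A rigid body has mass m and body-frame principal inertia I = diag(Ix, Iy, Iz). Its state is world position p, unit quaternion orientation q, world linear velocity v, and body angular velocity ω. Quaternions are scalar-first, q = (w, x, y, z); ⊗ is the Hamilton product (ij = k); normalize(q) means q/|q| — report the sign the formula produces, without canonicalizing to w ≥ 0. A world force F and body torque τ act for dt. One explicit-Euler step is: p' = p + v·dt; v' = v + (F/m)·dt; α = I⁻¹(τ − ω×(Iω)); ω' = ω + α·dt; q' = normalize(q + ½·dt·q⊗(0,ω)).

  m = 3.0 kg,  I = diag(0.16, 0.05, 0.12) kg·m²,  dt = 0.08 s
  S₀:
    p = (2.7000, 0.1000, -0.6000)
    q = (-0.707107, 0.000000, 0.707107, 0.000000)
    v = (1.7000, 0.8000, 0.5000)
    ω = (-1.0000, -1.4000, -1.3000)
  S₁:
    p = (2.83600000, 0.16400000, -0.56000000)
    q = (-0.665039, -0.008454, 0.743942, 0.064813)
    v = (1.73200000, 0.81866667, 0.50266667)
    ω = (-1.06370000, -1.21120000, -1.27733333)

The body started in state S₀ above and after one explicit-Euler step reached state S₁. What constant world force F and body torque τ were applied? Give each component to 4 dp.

Δv = v₁−v₀ = (0.03200000, 0.01866667, 0.00266667)
m·(v₁−v₀)/dt = (1.2000, 0.7000, 0.1000)
Δω = ω₁−ω₀ = (-0.06370000, 0.18880000, 0.02266667)
gyro term ω₀×Iω₀ = (0.1274, 0.0520, -0.1540)
I·α + gyro = (0.0000, 0.1700, -0.1200)

F = (1.2000, 0.7000, 0.1000)
τ = (0.0000, 0.1700, -0.1200)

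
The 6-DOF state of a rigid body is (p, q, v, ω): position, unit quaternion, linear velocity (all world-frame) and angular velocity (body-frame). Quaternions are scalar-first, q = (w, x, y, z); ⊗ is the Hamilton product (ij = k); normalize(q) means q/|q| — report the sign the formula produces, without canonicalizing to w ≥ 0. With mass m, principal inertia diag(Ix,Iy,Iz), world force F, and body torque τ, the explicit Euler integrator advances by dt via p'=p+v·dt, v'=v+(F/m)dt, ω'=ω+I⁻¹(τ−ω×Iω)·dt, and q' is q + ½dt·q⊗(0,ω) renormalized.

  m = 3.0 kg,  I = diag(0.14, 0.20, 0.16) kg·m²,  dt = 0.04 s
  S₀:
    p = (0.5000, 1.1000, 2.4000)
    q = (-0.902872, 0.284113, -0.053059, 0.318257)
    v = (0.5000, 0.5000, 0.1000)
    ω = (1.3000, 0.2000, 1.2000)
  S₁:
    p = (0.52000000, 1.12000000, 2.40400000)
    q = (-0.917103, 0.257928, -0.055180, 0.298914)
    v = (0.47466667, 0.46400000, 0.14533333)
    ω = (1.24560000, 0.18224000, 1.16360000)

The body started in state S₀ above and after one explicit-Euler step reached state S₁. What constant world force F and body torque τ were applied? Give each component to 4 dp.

Δω = ω₁−ω₀ = (-0.05440000, -0.01776000, -0.03640000)
ω₀×(Iω₀) = (-0.0096, -0.0312, 0.0156)
I·α + gyro = (-0.2000, -0.1200, -0.1300)
Δv = v₁−v₀ = (-0.02533333, -0.03600000, 0.04533333)
m·(v₁−v₀)/dt = (-1.9000, -2.7000, 3.4000)

F = (-1.9000, -2.7000, 3.4000)
τ = (-0.2000, -0.1200, -0.1300)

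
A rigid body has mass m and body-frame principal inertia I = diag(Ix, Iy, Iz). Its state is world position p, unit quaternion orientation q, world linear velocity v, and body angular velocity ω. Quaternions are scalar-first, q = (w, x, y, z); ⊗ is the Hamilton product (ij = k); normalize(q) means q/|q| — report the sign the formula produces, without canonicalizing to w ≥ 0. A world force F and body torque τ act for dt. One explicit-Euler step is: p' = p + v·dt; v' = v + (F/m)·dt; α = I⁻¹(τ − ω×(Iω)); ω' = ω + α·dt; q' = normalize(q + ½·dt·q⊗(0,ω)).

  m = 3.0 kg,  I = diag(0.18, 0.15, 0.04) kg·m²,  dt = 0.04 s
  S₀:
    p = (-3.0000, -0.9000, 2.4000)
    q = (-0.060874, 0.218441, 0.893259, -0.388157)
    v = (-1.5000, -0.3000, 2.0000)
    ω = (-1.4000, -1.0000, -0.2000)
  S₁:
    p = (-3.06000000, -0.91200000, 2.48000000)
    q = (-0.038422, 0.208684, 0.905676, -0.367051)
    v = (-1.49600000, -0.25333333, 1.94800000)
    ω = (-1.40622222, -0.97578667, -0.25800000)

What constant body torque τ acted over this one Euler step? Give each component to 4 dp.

rate change Δω = (-0.00622222, 0.02421333, -0.05800000)
applied torque τ = (-0.0500, 0.1300, -0.1000)

τ = (-0.0500, 0.1300, -0.1000)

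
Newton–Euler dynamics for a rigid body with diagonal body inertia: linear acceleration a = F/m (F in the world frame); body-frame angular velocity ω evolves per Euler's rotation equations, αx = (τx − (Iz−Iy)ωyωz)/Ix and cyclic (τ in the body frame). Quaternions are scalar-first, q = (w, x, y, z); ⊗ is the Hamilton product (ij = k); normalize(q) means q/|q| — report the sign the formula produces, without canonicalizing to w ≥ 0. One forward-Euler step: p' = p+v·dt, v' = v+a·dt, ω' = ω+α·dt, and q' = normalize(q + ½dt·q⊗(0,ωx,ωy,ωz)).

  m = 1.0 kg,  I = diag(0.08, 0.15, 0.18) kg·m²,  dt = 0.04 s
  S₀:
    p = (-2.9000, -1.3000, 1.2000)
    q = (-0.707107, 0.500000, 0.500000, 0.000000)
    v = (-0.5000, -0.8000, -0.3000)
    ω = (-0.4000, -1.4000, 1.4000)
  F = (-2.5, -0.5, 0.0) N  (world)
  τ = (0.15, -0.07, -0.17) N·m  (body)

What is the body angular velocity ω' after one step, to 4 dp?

ω×(Iω) gyroscopic = (-0.0588, 0.0560, 0.0392)
(τ − ω×Iω)/I = (2.6100, -0.8400, -1.1622)
ω' = ω + α·dt = (-0.2956, -1.4336, 1.3535)

ω' = (-0.2956, -1.4336, 1.3535)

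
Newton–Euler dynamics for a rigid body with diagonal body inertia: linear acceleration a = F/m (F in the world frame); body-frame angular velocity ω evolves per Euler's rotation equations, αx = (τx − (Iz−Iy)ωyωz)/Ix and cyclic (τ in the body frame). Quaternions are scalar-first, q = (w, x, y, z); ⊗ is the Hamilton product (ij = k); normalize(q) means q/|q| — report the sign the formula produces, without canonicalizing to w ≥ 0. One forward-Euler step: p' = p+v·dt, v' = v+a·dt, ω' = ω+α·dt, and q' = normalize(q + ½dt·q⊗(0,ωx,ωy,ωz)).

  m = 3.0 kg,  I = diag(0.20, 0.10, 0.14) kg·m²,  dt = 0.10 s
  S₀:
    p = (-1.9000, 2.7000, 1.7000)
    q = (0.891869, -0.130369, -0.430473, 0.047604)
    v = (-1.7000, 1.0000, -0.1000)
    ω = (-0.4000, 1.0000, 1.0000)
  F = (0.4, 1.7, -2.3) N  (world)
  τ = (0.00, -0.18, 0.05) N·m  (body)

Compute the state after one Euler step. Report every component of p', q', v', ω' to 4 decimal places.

linear accel F/m = (0.1333, 0.5667, -0.7667)
p + v·dt = (-2.0700, 2.8000, 1.6900)
v' = v + a·dt = (-1.6867, 1.0567, -0.1767)
precession coupling ω×(Iω) = (0.0400, -0.0240, 0.0400)
(τ − ω×Iω)/I = (-0.2000, -1.5600, 0.0714)
ω' = ω + α·dt = (-0.4200, 0.8440, 1.0071)
q⊗(0,ω) = (0.3307214, -0.8348246, 1.0031964, 0.5893108)
q + ½dt·q⊗(0,ω), renormalized = (0.9060, -0.1716, -0.3793, 0.0769)

p' = (-2.0700, 2.8000, 1.6900)
q' = (0.9060, -0.1716, -0.3793, 0.0769)
v' = (-1.6867, 1.0567, -0.1767)
ω' = (-0.4200, 0.8440, 1.0071)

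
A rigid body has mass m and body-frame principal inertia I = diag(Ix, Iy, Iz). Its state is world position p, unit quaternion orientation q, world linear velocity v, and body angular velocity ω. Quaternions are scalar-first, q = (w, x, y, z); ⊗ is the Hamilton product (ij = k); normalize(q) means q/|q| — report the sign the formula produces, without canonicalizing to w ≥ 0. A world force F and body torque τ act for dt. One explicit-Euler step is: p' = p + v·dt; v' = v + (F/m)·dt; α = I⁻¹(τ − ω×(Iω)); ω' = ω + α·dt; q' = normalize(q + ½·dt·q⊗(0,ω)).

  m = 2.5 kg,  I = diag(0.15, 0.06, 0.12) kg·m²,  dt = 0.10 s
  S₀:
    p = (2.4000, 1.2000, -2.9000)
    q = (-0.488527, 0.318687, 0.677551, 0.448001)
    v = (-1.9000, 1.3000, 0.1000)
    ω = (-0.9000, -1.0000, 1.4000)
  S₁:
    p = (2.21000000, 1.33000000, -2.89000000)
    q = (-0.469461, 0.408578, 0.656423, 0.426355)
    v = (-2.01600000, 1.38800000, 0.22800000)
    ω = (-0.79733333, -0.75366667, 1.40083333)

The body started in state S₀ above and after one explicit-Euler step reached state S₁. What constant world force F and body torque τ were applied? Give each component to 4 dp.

Δω = ω₁−ω₀ = (0.10266667, 0.24633333, 0.00083333)
ω₀×(Iω₀) = (-0.0840, -0.0378, -0.0810)
applied torque τ = (0.0700, 0.1100, -0.0800)
v₁ − v₀ = (-0.11600000, 0.08800000, 0.12800000)
applied force F = (-2.9000, 2.2000, 3.2000)

F = (-2.9000, 2.2000, 3.2000)
τ = (0.0700, 0.1100, -0.0800)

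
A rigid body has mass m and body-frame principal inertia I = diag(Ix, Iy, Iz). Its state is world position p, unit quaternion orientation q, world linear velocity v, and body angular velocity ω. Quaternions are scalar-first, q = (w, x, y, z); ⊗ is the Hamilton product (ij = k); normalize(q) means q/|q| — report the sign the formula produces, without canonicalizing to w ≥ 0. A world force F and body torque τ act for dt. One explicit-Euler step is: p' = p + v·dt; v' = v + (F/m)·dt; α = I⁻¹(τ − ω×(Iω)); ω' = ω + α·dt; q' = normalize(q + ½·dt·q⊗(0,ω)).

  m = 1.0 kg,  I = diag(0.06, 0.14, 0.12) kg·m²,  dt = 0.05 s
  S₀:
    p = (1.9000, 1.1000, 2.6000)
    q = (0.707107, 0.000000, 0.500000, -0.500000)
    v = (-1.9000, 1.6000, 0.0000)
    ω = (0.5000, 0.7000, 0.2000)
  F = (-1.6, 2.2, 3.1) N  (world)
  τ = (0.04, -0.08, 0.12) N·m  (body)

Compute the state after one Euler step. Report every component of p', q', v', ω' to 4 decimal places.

p' = (1.8050, 1.1800, 2.6000)
q' = (0.7007, 0.0201, 0.5060, -0.5026)
v' = (-1.9800, 1.7100, 0.1550)
ω' = (0.5357, 0.6736, 0.2383)

a = F/m = (-1.6000, 2.2000, 3.1000)
p + v·dt = (1.8050, 1.1800, 2.6000)
v' = v + a·dt = (-1.9800, 1.7100, 0.1550)
angular accel α = (0.7133, -0.5286, 0.7667)
new body rate ω' = (0.5357, 0.6736, 0.2383)
2q̇ = q⊗(0,ω) = (-0.2500000, 0.8035535, 0.2449749, -0.1085786)
q + ½dt·q⊗(0,ω), renormalized = (0.7007, 0.0201, 0.5060, -0.5026)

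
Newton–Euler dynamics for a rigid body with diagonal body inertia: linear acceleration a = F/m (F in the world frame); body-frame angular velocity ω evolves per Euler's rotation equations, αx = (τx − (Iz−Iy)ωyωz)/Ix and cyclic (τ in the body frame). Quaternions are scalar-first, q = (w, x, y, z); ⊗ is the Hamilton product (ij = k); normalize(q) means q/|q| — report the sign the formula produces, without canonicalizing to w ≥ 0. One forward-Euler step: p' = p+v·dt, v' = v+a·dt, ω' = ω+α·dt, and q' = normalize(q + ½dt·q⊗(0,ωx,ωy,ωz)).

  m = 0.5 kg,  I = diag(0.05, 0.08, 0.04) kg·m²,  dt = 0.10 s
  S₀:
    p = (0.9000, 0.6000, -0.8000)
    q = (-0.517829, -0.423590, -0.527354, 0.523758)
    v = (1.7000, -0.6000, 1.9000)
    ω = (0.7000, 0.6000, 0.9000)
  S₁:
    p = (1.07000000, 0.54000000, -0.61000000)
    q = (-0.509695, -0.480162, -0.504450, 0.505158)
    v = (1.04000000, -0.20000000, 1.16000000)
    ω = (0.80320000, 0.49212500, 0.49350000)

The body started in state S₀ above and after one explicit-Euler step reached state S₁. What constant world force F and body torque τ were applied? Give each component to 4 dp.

F = (-3.3000, 2.0000, -3.7000)
τ = (0.0300, -0.0800, -0.1500)

rate change Δω = (0.10320000, -0.10787500, -0.40650000)
gyro term ω₀×Iω₀ = (-0.0216, 0.0063, 0.0126)
applied torque τ = (0.0300, -0.0800, -0.1500)
v₁ − v₀ = (-0.66000000, 0.40000000, -0.74000000)
m·(v₁−v₀)/dt = (-3.3000, 2.0000, -3.7000)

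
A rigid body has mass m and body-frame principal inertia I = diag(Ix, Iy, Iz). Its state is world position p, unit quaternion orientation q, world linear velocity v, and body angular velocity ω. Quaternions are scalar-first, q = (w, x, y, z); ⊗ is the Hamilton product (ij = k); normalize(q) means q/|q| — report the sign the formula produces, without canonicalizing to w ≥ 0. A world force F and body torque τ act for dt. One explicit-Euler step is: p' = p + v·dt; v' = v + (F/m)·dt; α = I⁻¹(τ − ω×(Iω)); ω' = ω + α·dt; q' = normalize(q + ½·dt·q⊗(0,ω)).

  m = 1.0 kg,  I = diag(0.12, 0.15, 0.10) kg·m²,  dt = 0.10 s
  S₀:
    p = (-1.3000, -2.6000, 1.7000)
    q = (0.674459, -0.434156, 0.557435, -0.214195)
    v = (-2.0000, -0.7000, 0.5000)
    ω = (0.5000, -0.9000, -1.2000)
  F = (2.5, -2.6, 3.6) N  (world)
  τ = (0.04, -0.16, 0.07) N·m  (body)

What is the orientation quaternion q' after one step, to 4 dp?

2q̇ = q⊗(0,ω) = (0.4617355, -0.5244680, -1.2350978, -0.6973279)
q' = normalize(q + ½dt·q⊗(0,ω)) = (0.6954, -0.4589, 0.4941, -0.2483)

q' = (0.6954, -0.4589, 0.4941, -0.2483)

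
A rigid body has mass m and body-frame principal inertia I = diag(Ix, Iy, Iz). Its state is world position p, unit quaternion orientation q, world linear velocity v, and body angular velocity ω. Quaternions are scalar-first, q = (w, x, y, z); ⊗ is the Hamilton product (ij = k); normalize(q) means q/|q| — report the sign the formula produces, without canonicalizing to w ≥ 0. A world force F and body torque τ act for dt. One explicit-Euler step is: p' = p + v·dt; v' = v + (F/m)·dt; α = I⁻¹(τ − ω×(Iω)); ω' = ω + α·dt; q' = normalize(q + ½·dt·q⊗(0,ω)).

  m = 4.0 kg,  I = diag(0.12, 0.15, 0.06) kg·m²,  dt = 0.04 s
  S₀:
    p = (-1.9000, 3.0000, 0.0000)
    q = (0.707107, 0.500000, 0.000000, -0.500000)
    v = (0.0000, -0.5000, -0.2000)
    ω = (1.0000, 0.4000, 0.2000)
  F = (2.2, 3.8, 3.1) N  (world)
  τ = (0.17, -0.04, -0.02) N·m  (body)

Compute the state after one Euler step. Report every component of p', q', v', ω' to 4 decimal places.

p' = (-1.9000, 2.9800, -0.0080)
q' = (0.6989, 0.5180, -0.0063, -0.4931)
v' = (0.0220, -0.4620, -0.1690)
ω' = (1.0591, 0.3861, 0.1787)

precession coupling ω×(Iω) = (-0.0072, 0.0120, 0.0120)
α = I⁻¹(τ − ω×Iω) = (1.4767, -0.3467, -0.5333)
ω + α·dt = (1.0591, 0.3861, 0.1787)
2q̇ = q⊗(0,ω) = (-0.4000000, 0.9071070, -0.3171572, 0.3414214)
q' = normalize(q + ½dt·q⊗(0,ω)) = (0.6989, 0.5180, -0.0063, -0.4931)
a = (0.5500, 0.9500, 0.7750)
p' = p + v·dt = (-1.9000, 2.9800, -0.0080)
v' = v + a·dt = (0.0220, -0.4620, -0.1690)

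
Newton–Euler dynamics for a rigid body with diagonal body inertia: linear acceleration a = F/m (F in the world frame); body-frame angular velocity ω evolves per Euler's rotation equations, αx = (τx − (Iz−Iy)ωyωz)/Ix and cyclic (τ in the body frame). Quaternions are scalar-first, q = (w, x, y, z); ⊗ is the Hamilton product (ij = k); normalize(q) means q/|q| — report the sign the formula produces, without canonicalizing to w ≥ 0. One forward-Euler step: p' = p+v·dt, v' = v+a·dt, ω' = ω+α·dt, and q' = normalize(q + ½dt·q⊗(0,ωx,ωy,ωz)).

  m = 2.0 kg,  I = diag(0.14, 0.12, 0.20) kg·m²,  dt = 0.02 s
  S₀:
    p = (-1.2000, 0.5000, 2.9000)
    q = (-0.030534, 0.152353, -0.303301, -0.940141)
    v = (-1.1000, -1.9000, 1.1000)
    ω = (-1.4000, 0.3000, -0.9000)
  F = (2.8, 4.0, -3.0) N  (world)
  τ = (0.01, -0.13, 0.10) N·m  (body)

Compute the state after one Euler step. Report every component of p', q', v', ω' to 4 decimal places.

p' = (-1.2220, 0.4620, 2.9220)
q' = (-0.0359, 0.1583, -0.2888, -0.9435)
v' = (-1.0720, -1.8600, 1.0700)
ω' = (-1.3955, 0.2909, -0.8908)

ω×(Iω) gyroscopic = (-0.0216, -0.0756, 0.0084)
(τ − ω×Iω)/I = (0.2257, -0.4533, 0.4580)
ω' = ω + α·dt = (-1.3955, 0.2909, -0.8908)
2q̇ = q⊗(0,ω) = (-0.5418424, 0.5977608, 1.4441549, -0.3514349)
updated quaternion q' = (-0.0359, 0.1583, -0.2888, -0.9435)
new position p' = (-1.2220, 0.4620, 2.9220)
v + (F/m)dt = (-1.0720, -1.8600, 1.0700)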